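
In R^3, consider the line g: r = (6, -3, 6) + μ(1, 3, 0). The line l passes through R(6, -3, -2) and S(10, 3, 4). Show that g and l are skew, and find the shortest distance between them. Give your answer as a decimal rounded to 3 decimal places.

2.412

A direction vector for l is S − R = (4, 6, 6).
Common perpendicular direction n = (1, 3, 0) × (4, 6, 6) = (18, -6, -6).
With w = (6, -3, -2) − (6, -3, 6) = (0, 0, -8), w · n = 48.
Since n ≠ 0 the lines are not parallel, and w · n = 48 ≠ 0 so they do not intersect; hence they are skew.
Distance = |w · n| / |n| = |48| / √396 ≈ 2.412.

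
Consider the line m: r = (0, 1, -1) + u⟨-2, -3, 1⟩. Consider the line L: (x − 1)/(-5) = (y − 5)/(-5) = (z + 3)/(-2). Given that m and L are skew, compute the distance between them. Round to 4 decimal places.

L has direction (-5, -5, -2) through (1, 5, -3).
Common perpendicular direction n = (-2, -3, 1) × (-5, -5, -2) = (11, -9, -5).
With w = (1, 5, -3) − (0, 1, -1) = (1, 4, -2), w · n = -15.
Distance = |w · n| / |n| = |-15| / √227 ≈ 0.9956.

0.9956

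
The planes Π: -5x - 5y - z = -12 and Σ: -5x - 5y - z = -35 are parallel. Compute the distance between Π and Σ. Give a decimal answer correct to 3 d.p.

3.221

Same normal n = (-5, -5, -1) with |n| = √51; distance = |-12 − (-35)| / |n| = 23/√51 ≈ 3.221.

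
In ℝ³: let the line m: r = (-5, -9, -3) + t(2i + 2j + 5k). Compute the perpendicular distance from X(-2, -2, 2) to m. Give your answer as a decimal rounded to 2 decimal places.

4.65

Taking (-5, -9, -3) on m with direction v = (2, 2, 5): w = X − (-5, -9, -3) = (3, 7, 5), and w × v = (25, -5, -8).
Distance = |w × v| / |v| = √714 / √33 ≈ 4.65.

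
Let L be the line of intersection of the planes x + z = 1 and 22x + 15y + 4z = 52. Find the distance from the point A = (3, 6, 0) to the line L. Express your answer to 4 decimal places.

Direction of L: (1, 0, 1) × (22, 15, 4) = (-15, 18, 15).
A point on L: solving the two plane equations with x = 6 gives (6, -4, -5).
Taking (6, -4, -5) on L with direction v = (-15, 18, 15): w = A − (6, -4, -5) = (-3, 10, 5), and w × v = (60, -30, 96).
Distance = |w × v| / |v| = √13716 / √774 ≈ 4.2096.

4.2096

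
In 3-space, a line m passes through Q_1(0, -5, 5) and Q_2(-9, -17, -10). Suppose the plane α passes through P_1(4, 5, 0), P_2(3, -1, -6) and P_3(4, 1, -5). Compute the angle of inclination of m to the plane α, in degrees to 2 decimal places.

16.86

A direction vector for m is Q_2 − Q_1 = (-9, -12, -15).
P_1P_2 = (-1, -6, -6), P_1P_3 = (0, -4, -5); a normal to α is P_1P_2 × P_1P_3 = (6, -5, 4).
Using P_1: α has equation 6x - 5y + 4z = -1.
sin θ = |n·v| / (|n||v|) = |-54| / (√77 · √450) = 0.29010.
θ ≈ 16.86°.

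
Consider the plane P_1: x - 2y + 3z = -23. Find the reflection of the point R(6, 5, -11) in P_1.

(8, 1, -5)

λ = (n·R − d)/|n|² = (-37 − (-23))/14 = -1.
Reflection = R − 2λn = (6, 5, -11) − (-2)·(1, -2, 3) = (8, 1, -5).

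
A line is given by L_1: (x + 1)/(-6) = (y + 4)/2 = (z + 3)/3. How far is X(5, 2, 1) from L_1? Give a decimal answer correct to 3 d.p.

L_1 has direction (-6, 2, 3) through (-1, -4, -3).
Taking (-1, -4, -3) on L_1 with direction v = (-6, 2, 3): w = X − (-1, -4, -3) = (6, 6, 4), and w × v = (10, -42, 48).
Distance = |w × v| / |v| = √4168 / √49 ≈ 9.223.

9.223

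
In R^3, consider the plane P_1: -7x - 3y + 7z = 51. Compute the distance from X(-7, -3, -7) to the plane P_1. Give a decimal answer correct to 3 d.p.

4.060

n·X − d = (-7)·(-7) + (-3)·(-3) + (7)·(-7) − 51 = -42; |n| = √107.
Distance = |-42| / √107 = 42/√107 ≈ 4.060.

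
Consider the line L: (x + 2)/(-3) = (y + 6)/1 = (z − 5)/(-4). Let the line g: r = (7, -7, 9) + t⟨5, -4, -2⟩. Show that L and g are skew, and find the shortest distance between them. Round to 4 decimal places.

3.3345

L has direction (-3, 1, -4) through (-2, -6, 5).
Common perpendicular direction n = (-3, 1, -4) × (5, -4, -2) = (-18, -26, 7).
With w = (7, -7, 9) − (-2, -6, 5) = (9, -1, 4), w · n = -108.
Since n ≠ 0 the lines are not parallel, and w · n = -108 ≠ 0 so they do not intersect; hence they are skew.
Distance = |w · n| / |n| = |-108| / √1049 ≈ 3.3345.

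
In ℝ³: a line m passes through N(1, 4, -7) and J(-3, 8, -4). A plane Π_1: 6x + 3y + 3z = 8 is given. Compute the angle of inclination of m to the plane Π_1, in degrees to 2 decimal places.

A direction vector for m is J − N = (-4, 4, 3).
sin θ = |n·v| / (|n||v|) = |-3| / (√54 · √41) = 0.06376.
θ ≈ 3.66°.

3.66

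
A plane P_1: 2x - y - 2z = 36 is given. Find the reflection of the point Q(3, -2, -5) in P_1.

λ = (n·Q − d)/|n|² = (18 − 36)/9 = -2.
Reflection = Q − 2λn = (3, -2, -5) − (-4)·(2, -1, -2) = (11, -6, -13).

(11, -6, -13)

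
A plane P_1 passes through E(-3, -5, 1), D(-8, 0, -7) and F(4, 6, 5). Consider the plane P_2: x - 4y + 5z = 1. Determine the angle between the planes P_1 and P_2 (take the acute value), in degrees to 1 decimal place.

ED = (-5, 5, -8), EF = (7, 11, 4); a normal to P_1 is ED × EF = (108, -36, -90).
Using E: P_1 has equation 108x - 36y - 90z = -234.
cos θ = |n₁·n₂| / (|n₁||n₂|) = |-198| / (√21060 · √42).
θ = arccos(0.21053) ≈ 77.8°.

77.8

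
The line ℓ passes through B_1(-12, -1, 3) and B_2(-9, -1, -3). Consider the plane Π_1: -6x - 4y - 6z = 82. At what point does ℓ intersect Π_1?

(-8, -1, -5)

A direction vector for ℓ is B_2 − B_1 = (3, 0, -6).
Substitute r = (-12, -1, 3) + t(3, 0, -6) into the plane: 58 + 18t = 82, so t = 4/3.
Intersection: (-12, -1, 3) + (4/3)·(3, 0, -6) = (-8, -1, -5).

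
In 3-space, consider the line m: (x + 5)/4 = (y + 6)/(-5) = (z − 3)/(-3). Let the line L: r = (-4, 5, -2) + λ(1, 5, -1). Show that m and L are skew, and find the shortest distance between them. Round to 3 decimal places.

m has direction (4, -5, -3) through (-5, -6, 3).
Common perpendicular direction n = (4, -5, -3) × (1, 5, -1) = (20, 1, 25).
With w = (-4, 5, -2) − (-5, -6, 3) = (1, 11, -5), w · n = -94.
Since n ≠ 0 the lines are not parallel, and w · n = -94 ≠ 0 so they do not intersect; hence they are skew.
Distance = |w · n| / |n| = |-94| / √1026 ≈ 2.935.

2.935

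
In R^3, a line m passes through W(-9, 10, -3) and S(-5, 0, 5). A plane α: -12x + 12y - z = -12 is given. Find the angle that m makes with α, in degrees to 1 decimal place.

A direction vector for m is S − W = (4, -10, 8).
sin θ = |n·v| / (|n||v|) = |-176| / (√289 · √180) = 0.77166.
θ ≈ 50.5°.

50.5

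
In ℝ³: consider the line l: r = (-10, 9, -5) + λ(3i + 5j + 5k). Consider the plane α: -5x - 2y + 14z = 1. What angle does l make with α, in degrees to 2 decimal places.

sin θ = |n·v| / (|n||v|) = |45| / (√225 · √59) = 0.39057.
θ ≈ 22.99°.

22.99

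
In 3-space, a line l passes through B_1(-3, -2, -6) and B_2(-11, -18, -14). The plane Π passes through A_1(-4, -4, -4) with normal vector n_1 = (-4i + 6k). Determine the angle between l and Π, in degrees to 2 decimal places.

6.50

A direction vector for l is B_2 − B_1 = (-8, -16, -8).
Π: n_1·r = n_1·A_1 gives -4x + 6z = -8.
sin θ = |n·v| / (|n||v|) = |-16| / (√52 · √384) = 0.11323.
θ ≈ 6.50°.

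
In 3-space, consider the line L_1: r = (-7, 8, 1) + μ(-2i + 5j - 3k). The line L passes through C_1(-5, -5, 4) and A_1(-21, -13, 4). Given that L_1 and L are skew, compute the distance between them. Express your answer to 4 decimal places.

3.4915

A direction vector for L is A_1 − C_1 = (-16, -8, 0).
Common perpendicular direction n = (-2, 5, -3) × (-16, -8, 0) = (-24, 48, 96).
With w = (-5, -5, 4) − (-7, 8, 1) = (2, -13, 3), w · n = -384.
Distance = |w · n| / |n| = |-384| / √12096 ≈ 3.4915.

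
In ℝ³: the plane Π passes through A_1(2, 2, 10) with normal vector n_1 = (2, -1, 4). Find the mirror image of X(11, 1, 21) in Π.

Π: n_1·r = n_1·A_1 gives 2x - y + 4z = 42.
λ = (n·X − d)/|n|² = (105 − 42)/21 = 3.
Reflection = X − 2λn = (11, 1, 21) − 6·(2, -1, 4) = (-1, 7, -3).

(-1, 7, -3)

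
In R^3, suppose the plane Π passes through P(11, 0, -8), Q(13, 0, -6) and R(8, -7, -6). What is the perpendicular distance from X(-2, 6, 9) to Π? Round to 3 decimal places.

21.640

PQ = (2, 0, 2), PR = (-3, -7, 2); a normal to Π is PQ × PR = (14, -10, -14).
Using P: Π has equation 14x - 10y - 14z = 266.
n·X − d = (14)·(-2) + (-10)·(6) + (-14)·(9) − 266 = -480; |n| = √492.
Distance = |-480| / √492 = 480/√492 ≈ 21.640.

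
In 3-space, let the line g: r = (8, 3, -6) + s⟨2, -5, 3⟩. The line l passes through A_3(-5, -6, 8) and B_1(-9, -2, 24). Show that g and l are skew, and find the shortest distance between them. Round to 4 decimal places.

13.8678

A direction vector for l is B_1 − A_3 = (-4, 4, 16).
Common perpendicular direction n = (2, -5, 3) × (-4, 4, 16) = (-92, -44, -12).
With w = (-5, -6, 8) − (8, 3, -6) = (-13, -9, 14), w · n = 1424.
Since n ≠ 0 the lines are not parallel, and w · n = 1424 ≠ 0 so they do not intersect; hence they are skew.
Distance = |w · n| / |n| = |1424| / √10544 ≈ 13.8678.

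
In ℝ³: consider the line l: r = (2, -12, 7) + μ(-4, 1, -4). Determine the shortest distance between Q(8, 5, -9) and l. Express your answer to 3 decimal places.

Taking (2, -12, 7) on l with direction v = (-4, 1, -4): w = Q − (2, -12, 7) = (6, 17, -16), and w × v = (-52, 88, 74).
Distance = |w × v| / |v| = √15924 / √33 ≈ 21.967.

21.967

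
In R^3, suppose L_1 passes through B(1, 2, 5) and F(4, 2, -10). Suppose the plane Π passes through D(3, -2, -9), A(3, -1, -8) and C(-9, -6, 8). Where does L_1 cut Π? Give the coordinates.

(3, 2, -5)

A direction vector for L_1 is F − B = (3, 0, -15).
DA = (0, 1, 1), DC = (-12, -4, 17); a normal to Π is DA × DC = (21, -12, 12).
Using D: Π has equation 21x - 12y + 12z = -21.
Substitute r = (1, 2, 5) + t(3, 0, -15) into the plane: 57 + (-117)t = -21, so t = 2/3.
Intersection: (1, 2, 5) + (2/3)·(3, 0, -15) = (3, 2, -5).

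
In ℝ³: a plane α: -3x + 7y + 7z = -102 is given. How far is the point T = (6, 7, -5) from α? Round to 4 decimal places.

9.4740

n·T − d = (-3)·(6) + (7)·(7) + (7)·(-5) − (-102) = 98; |n| = √107.
Distance = |98| / √107 = 98/√107 ≈ 9.4740.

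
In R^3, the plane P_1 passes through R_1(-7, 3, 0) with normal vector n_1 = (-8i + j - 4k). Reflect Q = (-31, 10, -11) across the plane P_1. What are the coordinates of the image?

P_1: n_1·r = n_1·R_1 gives -8x + y - 4z = 59.
λ = (n·Q − d)/|n|² = (302 − 59)/81 = 3.
Reflection = Q − 2λn = (-31, 10, -11) − 6·(-8, 1, -4) = (17, 4, 13).

(17, 4, 13)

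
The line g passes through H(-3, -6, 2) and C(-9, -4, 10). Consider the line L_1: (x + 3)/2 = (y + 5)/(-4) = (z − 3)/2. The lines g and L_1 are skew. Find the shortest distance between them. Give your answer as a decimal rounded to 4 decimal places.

0.9639

A direction vector for g is C − H = (-6, 2, 8).
L_1 has direction (2, -4, 2) through (-3, -5, 3).
Common perpendicular direction n = (-6, 2, 8) × (2, -4, 2) = (36, 28, 20).
With w = (-3, -5, 3) − (-3, -6, 2) = (0, 1, 1), w · n = 48.
Distance = |w · n| / |n| = |48| / √2480 ≈ 0.9639.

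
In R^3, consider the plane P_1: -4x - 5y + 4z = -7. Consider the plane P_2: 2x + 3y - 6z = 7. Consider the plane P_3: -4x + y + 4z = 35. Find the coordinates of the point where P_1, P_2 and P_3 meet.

Solving the 3×3 linear system -4x - 5y + 4z = -7, 2x + 3y - 6z = 7, -4x + y + 4z = 35 (e.g. by elimination or Cramer's rule, determinant = -96) gives (-7, 7, 0).

(-7, 7, 0)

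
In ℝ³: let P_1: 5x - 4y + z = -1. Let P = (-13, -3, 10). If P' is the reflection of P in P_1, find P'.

(-3, -11, 12)

λ = (n·P − d)/|n|² = (-43 − (-1))/42 = -1.
Reflection = P − 2λn = (-13, -3, 10) − (-2)·(5, -4, 1) = (-3, -11, 12).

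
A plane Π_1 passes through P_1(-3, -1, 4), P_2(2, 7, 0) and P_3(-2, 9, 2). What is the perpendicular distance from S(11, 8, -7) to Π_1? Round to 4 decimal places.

P_1P_2 = (5, 8, -4), P_1P_3 = (1, 10, -2); a normal to Π_1 is P_1P_2 × P_1P_3 = (24, 6, 42).
Using P_1: Π_1 has equation 24x + 6y + 42z = 90.
n·S − d = (24)·(11) + (6)·(8) + (42)·(-7) − 90 = -72; |n| = √2376.
Distance = |-72| / √2376 = 72/√2376 ≈ 1.4771.

1.4771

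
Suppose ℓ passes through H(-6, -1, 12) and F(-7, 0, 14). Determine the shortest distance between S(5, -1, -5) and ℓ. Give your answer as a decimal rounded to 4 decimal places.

A direction vector for ℓ is F − H = (-1, 1, 2).
Taking (-6, -1, 12) on ℓ with direction v = (-1, 1, 2): w = S − (-6, -1, 12) = (11, 0, -17), and w × v = (17, -5, 11).
Distance = |w × v| / |v| = √435 / √6 ≈ 8.5147.

8.5147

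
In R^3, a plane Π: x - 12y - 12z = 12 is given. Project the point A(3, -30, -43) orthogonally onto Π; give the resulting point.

Foot = A − λn with λ = (n·A − d)/|n|² = (879 − 12)/289 = 3.
Foot = (3, -30, -43) − 3·(1, -12, -12) = (0, 6, -7).

(0, 6, -7)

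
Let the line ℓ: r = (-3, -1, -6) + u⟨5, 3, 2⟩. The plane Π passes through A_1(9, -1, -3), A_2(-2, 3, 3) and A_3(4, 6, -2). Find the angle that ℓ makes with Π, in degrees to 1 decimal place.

A_1A_2 = (-11, 4, 6), A_1A_3 = (-5, 7, 1); a normal to Π is A_1A_2 × A_1A_3 = (-38, -19, -57).
Using A_1: Π has equation -38x - 19y - 57z = -152.
sin θ = |n·v| / (|n||v|) = |-361| / (√5054 · √38) = 0.82375.
θ ≈ 55.5°.

55.5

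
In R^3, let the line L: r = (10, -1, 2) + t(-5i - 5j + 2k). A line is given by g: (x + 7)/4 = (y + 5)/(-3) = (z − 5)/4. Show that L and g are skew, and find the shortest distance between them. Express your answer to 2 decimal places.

4.92

g has direction (4, -3, 4) through (-7, -5, 5).
Common perpendicular direction n = (-5, -5, 2) × (4, -3, 4) = (-14, 28, 35).
With w = (-7, -5, 5) − (10, -1, 2) = (-17, -4, 3), w · n = 231.
Since n ≠ 0 the lines are not parallel, and w · n = 231 ≠ 0 so they do not intersect; hence they are skew.
Distance = |w · n| / |n| = |231| / √2205 ≈ 4.92.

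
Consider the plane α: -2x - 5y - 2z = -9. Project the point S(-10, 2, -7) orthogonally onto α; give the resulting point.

(-8, 7, -5)

Foot = S − λn with λ = (n·S − d)/|n|² = (24 − (-9))/33 = 1.
Foot = (-10, 2, -7) − 1·(-2, -5, -2) = (-8, 7, -5).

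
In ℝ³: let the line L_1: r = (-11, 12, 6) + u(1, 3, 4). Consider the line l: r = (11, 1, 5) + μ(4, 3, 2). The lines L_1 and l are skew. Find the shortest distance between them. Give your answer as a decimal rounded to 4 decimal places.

15.6570

Common perpendicular direction n = (1, 3, 4) × (4, 3, 2) = (-6, 14, -9).
With w = (11, 1, 5) − (-11, 12, 6) = (22, -11, -1), w · n = -277.
Distance = |w · n| / |n| = |-277| / √313 ≈ 15.6570.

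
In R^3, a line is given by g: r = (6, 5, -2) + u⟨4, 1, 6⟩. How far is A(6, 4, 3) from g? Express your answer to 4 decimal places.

3.1831

Taking (6, 5, -2) on g with direction v = (4, 1, 6): w = A − (6, 5, -2) = (0, -1, 5), and w × v = (-11, 20, 4).
Distance = |w × v| / |v| = √537 / √53 ≈ 3.1831.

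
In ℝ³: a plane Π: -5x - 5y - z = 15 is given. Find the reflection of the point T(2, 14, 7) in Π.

(-18, -6, 3)

λ = (n·T − d)/|n|² = (-87 − 15)/51 = -2.
Reflection = T − 2λn = (2, 14, 7) − (-4)·(-5, -5, -1) = (-18, -6, 3).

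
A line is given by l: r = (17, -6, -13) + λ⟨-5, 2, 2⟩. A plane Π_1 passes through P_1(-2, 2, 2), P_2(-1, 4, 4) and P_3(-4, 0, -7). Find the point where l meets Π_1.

(-3, 2, -5)

P_1P_2 = (1, 2, 2), P_1P_3 = (-2, -2, -9); a normal to Π_1 is P_1P_2 × P_1P_3 = (-14, 5, 2).
Using P_1: Π_1 has equation -14x + 5y + 2z = 42.
Substitute r = (17, -6, -13) + t(-5, 2, 2) into the plane: -294 + 84t = 42, so t = 4.
Intersection: (17, -6, -13) + 4·(-5, 2, 2) = (-3, 2, -5).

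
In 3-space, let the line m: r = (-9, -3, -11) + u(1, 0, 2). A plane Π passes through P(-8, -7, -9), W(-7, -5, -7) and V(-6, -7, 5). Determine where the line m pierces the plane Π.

PW = (1, 2, 2), PV = (2, 0, 14); a normal to Π is PW × PV = (28, -10, -4).
Using P: Π has equation 28x - 10y - 4z = -118.
Substitute r = (-9, -3, -11) + t(1, 0, 2) into the plane: -178 + 20t = -118, so t = 3.
Intersection: (-9, -3, -11) + 3·(1, 0, 2) = (-6, -3, -5).

(-6, -3, -5)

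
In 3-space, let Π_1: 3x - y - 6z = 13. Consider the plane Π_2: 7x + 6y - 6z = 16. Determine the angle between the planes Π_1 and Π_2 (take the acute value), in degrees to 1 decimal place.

cos θ = |n₁·n₂| / (|n₁||n₂|) = |51| / (√46 · √121).
θ = arccos(0.68359) ≈ 46.9°.

46.9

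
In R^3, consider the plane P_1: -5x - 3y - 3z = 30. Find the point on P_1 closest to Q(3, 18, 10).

(-12, 9, 1)

Foot = Q − λn with λ = (n·Q − d)/|n|² = (-99 − 30)/43 = -3.
Foot = (3, 18, 10) − (-3)·(-5, -3, -3) = (-12, 9, 1).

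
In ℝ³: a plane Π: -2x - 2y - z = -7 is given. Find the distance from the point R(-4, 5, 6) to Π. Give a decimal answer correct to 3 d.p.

n·R − d = (-2)·(-4) + (-2)·(5) + (-1)·(6) − (-7) = -1; |n| = √9.
Distance = |-1| / √9 = 1/√9 ≈ 0.333.

0.333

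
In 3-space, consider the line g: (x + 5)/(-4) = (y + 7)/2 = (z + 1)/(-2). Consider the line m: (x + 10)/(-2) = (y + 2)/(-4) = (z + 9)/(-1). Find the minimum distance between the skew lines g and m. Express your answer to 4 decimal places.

g has direction (-4, 2, -2) through (-5, -7, -1).
m has direction (-2, -4, -1) through (-10, -2, -9).
Common perpendicular direction n = (-4, 2, -2) × (-2, -4, -1) = (-10, 0, 20).
With w = (-10, -2, -9) − (-5, -7, -1) = (-5, 5, -8), w · n = -110.
Distance = |w · n| / |n| = |-110| / √500 ≈ 4.9193.

4.9193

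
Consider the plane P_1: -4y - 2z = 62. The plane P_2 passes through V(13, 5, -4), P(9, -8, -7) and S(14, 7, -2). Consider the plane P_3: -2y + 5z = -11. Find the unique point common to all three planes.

(8, -12, -7)

VP = (-4, -13, -3), VS = (1, 2, 2); a normal to P_2 is VP × VS = (-20, 5, 5).
Using V: P_2 has equation -20x + 5y + 5z = -255.
Solving the 3×3 linear system -4y - 2z = 62, -20x + 5y + 5z = -255, -2y + 5z = -11 (e.g. by elimination or Cramer's rule, determinant = -480) gives (8, -12, -7).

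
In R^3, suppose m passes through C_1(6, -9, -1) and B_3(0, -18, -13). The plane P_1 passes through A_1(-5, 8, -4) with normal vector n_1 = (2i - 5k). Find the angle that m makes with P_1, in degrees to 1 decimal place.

A direction vector for m is B_3 − C_1 = (-6, -9, -12).
P_1: n_1·r = n_1·A_1 gives 2x - 5z = 10.
sin θ = |n·v| / (|n||v|) = |48| / (√29 · √261) = 0.55172.
θ ≈ 33.5°.

33.5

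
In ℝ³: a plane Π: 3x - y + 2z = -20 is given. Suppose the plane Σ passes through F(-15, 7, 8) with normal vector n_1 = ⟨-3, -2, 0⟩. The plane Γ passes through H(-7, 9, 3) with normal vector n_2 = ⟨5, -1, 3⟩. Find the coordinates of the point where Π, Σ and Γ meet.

(-11, 1, 7)

Σ: n_1·r = n_1·F gives -3x - 2y = 31.
Γ: n_2·r = n_2·H gives 5x - y + 3z = -35.
Solving the 3×3 linear system 3x - y + 2z = -20, -3x - 2y = 31, 5x - y + 3z = -35 (e.g. by elimination or Cramer's rule, determinant = -1) gives (-11, 1, 7).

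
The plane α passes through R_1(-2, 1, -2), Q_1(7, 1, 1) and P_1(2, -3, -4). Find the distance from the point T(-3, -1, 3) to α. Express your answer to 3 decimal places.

5.209

R_1Q_1 = (9, 0, 3), R_1P_1 = (4, -4, -2); a normal to α is R_1Q_1 × R_1P_1 = (12, 30, -36).
Using R_1: α has equation 12x + 30y - 36z = 78.
n·T − d = (12)·(-3) + (30)·(-1) + (-36)·(3) − 78 = -252; |n| = √2340.
Distance = |-252| / √2340 = 252/√2340 ≈ 5.209.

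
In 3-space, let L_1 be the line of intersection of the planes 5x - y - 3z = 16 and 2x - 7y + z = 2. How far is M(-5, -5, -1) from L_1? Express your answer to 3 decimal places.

Direction of L_1: (5, -1, -3) × (2, -7, 1) = (-22, -11, -33).
A point on L_1: solving the two plane equations with x = 0 gives (0, -1, -5).
Taking (0, -1, -5) on L_1 with direction v = (-22, -11, -33): w = M − (0, -1, -5) = (-5, -4, 4), and w × v = (176, -253, -33).
Distance = |w × v| / |v| = √96074 / √1694 ≈ 7.531.

7.531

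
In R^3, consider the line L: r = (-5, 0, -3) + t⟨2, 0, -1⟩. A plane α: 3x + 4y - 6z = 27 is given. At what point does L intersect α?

Substitute r = (-5, 0, -3) + t(2, 0, -1) into the plane: 3 + 12t = 27, so t = 2.
Intersection: (-5, 0, -3) + 2·(2, 0, -1) = (-1, 0, -5).

(-1, 0, -5)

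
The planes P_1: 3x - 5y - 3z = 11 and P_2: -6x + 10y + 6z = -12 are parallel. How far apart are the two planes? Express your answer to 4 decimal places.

0.7625

Rescale P_2 by 1/(-2): 3x - 5y - 3z = 6. Then distance = |11 − 6| / √43 ≈ 0.7625.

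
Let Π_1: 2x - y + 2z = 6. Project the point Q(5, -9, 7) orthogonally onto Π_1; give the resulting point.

(-1, -6, 1)

Foot = Q − λn with λ = (n·Q − d)/|n|² = (33 − 6)/9 = 3.
Foot = (5, -9, 7) − 3·(2, -1, 2) = (-1, -6, 1).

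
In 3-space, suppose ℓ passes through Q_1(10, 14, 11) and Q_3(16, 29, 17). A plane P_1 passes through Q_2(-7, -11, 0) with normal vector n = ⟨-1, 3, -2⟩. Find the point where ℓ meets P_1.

A direction vector for ℓ is Q_3 − Q_1 = (6, 15, 6).
P_1: n·r = n·Q_2 gives -x + 3y - 2z = -26.
Substitute r = (10, 14, 11) + t(6, 15, 6) into the plane: 10 + 27t = -26, so t = -4/3.
Intersection: (10, 14, 11) + (-4/3)·(6, 15, 6) = (2, -6, 3).

(2, -6, 3)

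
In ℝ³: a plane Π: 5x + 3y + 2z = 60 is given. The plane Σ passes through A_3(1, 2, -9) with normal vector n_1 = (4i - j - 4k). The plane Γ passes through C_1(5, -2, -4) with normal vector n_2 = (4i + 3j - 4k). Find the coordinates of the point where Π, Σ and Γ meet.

(12, -2, 3)

Σ: n_1·r = n_1·A_3 gives 4x - y - 4z = 38.
Γ: n_2·r = n_2·C_1 gives 4x + 3y - 4z = 30.
Solving the 3×3 linear system 5x + 3y + 2z = 60, 4x - y - 4z = 38, 4x + 3y - 4z = 30 (e.g. by elimination or Cramer's rule, determinant = 112) gives (12, -2, 3).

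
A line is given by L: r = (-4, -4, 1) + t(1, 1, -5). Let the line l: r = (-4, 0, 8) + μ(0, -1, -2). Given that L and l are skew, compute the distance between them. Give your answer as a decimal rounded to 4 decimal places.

Common perpendicular direction n = (1, 1, -5) × (0, -1, -2) = (-7, 2, -1).
With w = (-4, 0, 8) − (-4, -4, 1) = (0, 4, 7), w · n = 1.
Distance = |w · n| / |n| = |1| / √54 ≈ 0.1361.

0.1361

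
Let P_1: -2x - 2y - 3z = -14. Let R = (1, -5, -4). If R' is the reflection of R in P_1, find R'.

(9, 3, 8)

λ = (n·R − d)/|n|² = (20 − (-14))/17 = 2.
Reflection = R − 2λn = (1, -5, -4) − 4·(-2, -2, -3) = (9, 3, 8).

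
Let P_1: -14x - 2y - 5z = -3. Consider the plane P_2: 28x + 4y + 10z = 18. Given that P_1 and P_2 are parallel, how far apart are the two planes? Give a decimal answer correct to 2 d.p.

0.40

Rescale P_2 by 1/(-2): -14x - 2y - 5z = -9. Then distance = |-3 − (-9)| / √225 ≈ 0.40.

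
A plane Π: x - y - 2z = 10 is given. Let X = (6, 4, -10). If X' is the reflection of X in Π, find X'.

λ = (n·X − d)/|n|² = (22 − 10)/6 = 2.
Reflection = X − 2λn = (6, 4, -10) − 4·(1, -1, -2) = (2, 8, -2).

(2, 8, -2)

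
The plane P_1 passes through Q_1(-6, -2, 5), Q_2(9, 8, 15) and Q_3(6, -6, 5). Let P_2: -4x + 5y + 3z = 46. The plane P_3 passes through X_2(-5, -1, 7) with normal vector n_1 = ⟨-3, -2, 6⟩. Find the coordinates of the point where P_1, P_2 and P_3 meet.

Q_1Q_2 = (15, 10, 10), Q_1Q_3 = (12, -4, 0); a normal to P_1 is Q_1Q_2 × Q_1Q_3 = (40, 120, -180).
Using Q_1: P_1 has equation 40x + 120y - 180z = -1380.
P_3: n_1·r = n_1·X_2 gives -3x - 2y + 6z = 59.
Solving the 3×3 linear system 40x + 120y - 180z = -1380, -4x + 5y + 3z = 46, -3x - 2y + 6z = 59 (e.g. by elimination or Cramer's rule, determinant = -900) gives (-9, -1, 5).

(-9, -1, 5)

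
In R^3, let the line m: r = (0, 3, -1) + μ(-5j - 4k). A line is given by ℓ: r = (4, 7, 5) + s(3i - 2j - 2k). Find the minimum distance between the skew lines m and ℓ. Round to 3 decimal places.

2.589

Common perpendicular direction n = (0, -5, -4) × (3, -2, -2) = (2, -12, 15).
With w = (4, 7, 5) − (0, 3, -1) = (4, 4, 6), w · n = 50.
Distance = |w · n| / |n| = |50| / √373 ≈ 2.589.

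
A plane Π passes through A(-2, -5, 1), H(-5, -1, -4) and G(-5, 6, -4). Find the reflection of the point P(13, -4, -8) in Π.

(-17, -4, 10)

AH = (-3, 4, -5), AG = (-3, 11, -5); a normal to Π is AH × AG = (35, 0, -21).
Using A: Π has equation 35x - 21z = -91.
λ = (n·P − d)/|n|² = (623 − (-91))/1666 = 3/7.
Reflection = P − 2λn = (13, -4, -8) − (6/7)·(35, 0, -21) = (-17, -4, 10).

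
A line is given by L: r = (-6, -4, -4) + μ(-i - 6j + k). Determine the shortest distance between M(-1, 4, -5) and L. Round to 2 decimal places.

3.64

Taking (-6, -4, -4) on L with direction v = (-1, -6, 1): w = M − (-6, -4, -4) = (5, 8, -1), and w × v = (2, -4, -22).
Distance = |w × v| / |v| = √504 / √38 ≈ 3.64.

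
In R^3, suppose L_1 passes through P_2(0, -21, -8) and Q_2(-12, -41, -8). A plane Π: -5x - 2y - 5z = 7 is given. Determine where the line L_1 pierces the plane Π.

(9, -6, -8)

A direction vector for L_1 is Q_2 − P_2 = (-12, -20, 0).
Substitute r = (0, -21, -8) + t(-12, -20, 0) into the plane: 82 + 100t = 7, so t = -3/4.
Intersection: (0, -21, -8) + (-3/4)·(-12, -20, 0) = (9, -6, -8).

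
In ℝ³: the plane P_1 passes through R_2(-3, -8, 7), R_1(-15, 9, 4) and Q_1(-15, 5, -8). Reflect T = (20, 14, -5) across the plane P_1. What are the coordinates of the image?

R_2R_1 = (-12, 17, -3), R_2Q_1 = (-12, 13, -15); a normal to P_1 is R_2R_1 × R_2Q_1 = (-216, -144, 48).
Using R_2: P_1 has equation -216x - 144y + 48z = 2136.
λ = (n·T − d)/|n|² = (-6576 − 2136)/69696 = -1/8.
Reflection = T − 2λn = (20, 14, -5) − (-1/4)·(-216, -144, 48) = (-34, -22, 7).

(-34, -22, 7)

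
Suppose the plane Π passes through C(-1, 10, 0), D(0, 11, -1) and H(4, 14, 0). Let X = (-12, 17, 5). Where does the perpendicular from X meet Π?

CD = (1, 1, -1), CH = (5, 4, 0); a normal to Π is CD × CH = (4, -5, -1).
Using C: Π has equation 4x - 5y - z = -54.
Foot = X − λn with λ = (n·X − d)/|n|² = (-138 − (-54))/42 = -2.
Foot = (-12, 17, 5) − (-2)·(4, -5, -1) = (-4, 7, 3).

(-4, 7, 3)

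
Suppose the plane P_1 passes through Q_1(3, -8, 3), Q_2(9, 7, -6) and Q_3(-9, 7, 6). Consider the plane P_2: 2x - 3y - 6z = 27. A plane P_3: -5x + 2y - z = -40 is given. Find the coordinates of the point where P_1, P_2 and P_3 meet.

(6, -5, 0)

Q_1Q_2 = (6, 15, -9), Q_1Q_3 = (-12, 15, 3); a normal to P_1 is Q_1Q_2 × Q_1Q_3 = (180, 90, 270).
Using Q_1: P_1 has equation 180x + 90y + 270z = 630.
Solving the 3×3 linear system 180x + 90y + 270z = 630, 2x - 3y - 6z = 27, -5x + 2y - z = -40 (e.g. by elimination or Cramer's rule, determinant = 2610) gives (6, -5, 0).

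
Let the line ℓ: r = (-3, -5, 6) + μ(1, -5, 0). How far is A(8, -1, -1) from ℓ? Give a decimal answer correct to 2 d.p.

Taking (-3, -5, 6) on ℓ with direction v = (1, -5, 0): w = A − (-3, -5, 6) = (11, 4, -7), and w × v = (-35, -7, -59).
Distance = |w × v| / |v| = √4755 / √26 ≈ 13.52.

13.52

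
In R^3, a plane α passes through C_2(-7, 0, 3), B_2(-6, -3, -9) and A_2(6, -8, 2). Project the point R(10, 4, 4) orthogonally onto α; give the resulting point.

C_2B_2 = (1, -3, -12), C_2A_2 = (13, -8, -1); a normal to α is C_2B_2 × C_2A_2 = (-93, -155, 31).
Using C_2: α has equation -93x - 155y + 31z = 744.
Foot = R − λn with λ = (n·R − d)/|n|² = (-1426 − 744)/33635 = -2/31.
Foot = (10, 4, 4) − (-2/31)·(-93, -155, 31) = (4, -6, 6).

(4, -6, 6)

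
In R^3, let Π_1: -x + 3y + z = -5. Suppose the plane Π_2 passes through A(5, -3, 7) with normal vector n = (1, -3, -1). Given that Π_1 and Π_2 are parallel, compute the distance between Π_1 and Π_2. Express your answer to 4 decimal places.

Π_2: n·r = n·A gives x - 3y - z = 7.
Rescale Π_2 by 1/(-1): -x + 3y + z = -7. Then distance = |-5 − (-7)| / √11 ≈ 0.6030.

0.6030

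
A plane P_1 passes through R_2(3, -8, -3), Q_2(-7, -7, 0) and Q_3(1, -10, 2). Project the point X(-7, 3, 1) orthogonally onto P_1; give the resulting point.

(-9, -5, -3)

R_2Q_2 = (-10, 1, 3), R_2Q_3 = (-2, -2, 5); a normal to P_1 is R_2Q_2 × R_2Q_3 = (11, 44, 22).
Using R_2: P_1 has equation 11x + 44y + 22z = -385.
Foot = X − λn with λ = (n·X − d)/|n|² = (77 − (-385))/2541 = 2/11.
Foot = (-7, 3, 1) − (2/11)·(11, 44, 22) = (-9, -5, -3).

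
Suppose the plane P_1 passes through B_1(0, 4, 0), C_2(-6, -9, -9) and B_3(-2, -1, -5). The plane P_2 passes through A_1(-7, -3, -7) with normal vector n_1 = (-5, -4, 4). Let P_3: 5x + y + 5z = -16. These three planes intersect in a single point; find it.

B_1C_2 = (-6, -13, -9), B_1B_3 = (-2, -5, -5); a normal to P_1 is B_1C_2 × B_1B_3 = (20, -12, 4).
Using B_1: P_1 has equation 20x - 12y + 4z = -48.
P_2: n_1·r = n_1·A_1 gives -5x - 4y + 4z = 19.
Solving the 3×3 linear system 20x - 12y + 4z = -48, -5x - 4y + 4z = 19, 5x + y + 5z = -16 (e.g. by elimination or Cramer's rule, determinant = -960) gives (-3, -1, 0).

(-3, -1, 0)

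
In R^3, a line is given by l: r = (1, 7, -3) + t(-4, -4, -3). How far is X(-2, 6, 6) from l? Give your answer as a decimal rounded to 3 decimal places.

Taking (1, 7, -3) on l with direction v = (-4, -4, -3): w = X − (1, 7, -3) = (-3, -1, 9), and w × v = (39, -45, 8).
Distance = |w × v| / |v| = √3610 / √41 ≈ 9.383.

9.383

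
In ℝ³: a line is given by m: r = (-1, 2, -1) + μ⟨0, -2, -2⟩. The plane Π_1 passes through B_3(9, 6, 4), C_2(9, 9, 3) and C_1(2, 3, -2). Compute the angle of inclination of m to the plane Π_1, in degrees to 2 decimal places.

B_3C_2 = (0, 3, -1), B_3C_1 = (-7, -3, -6); a normal to Π_1 is B_3C_2 × B_3C_1 = (-21, 7, 21).
Using B_3: Π_1 has equation -21x + 7y + 21z = -63.
sin θ = |n·v| / (|n||v|) = |-56| / (√931 · √8) = 0.64889.
θ ≈ 40.46°.

40.46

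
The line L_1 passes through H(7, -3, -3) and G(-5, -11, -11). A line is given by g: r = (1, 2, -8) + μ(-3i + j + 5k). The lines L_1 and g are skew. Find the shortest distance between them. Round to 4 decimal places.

8.1793

A direction vector for L_1 is G − H = (-12, -8, -8).
Common perpendicular direction n = (-12, -8, -8) × (-3, 1, 5) = (-32, 84, -36).
With w = (1, 2, -8) − (7, -3, -3) = (-6, 5, -5), w · n = 792.
Distance = |w · n| / |n| = |792| / √9376 ≈ 8.1793.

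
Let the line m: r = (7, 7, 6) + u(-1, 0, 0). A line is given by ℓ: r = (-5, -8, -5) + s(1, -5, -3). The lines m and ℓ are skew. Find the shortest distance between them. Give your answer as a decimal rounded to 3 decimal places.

Common perpendicular direction n = (-1, 0, 0) × (1, -5, -3) = (0, -3, 5).
With w = (-5, -8, -5) − (7, 7, 6) = (-12, -15, -11), w · n = -10.
Distance = |w · n| / |n| = |-10| / √34 ≈ 1.715.

1.715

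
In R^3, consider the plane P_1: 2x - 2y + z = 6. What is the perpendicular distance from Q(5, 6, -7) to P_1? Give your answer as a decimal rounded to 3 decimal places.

n·Q − d = (2)·(5) + (-2)·(6) + (1)·(-7) − 6 = -15; |n| = √9.
Distance = |-15| / √9 = 15/√9 ≈ 5.000.

5.000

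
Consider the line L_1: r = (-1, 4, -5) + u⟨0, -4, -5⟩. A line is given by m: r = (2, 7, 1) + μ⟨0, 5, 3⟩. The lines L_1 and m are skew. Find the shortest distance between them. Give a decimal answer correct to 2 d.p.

Common perpendicular direction n = (0, -4, -5) × (0, 5, 3) = (13, 0, 0).
With w = (2, 7, 1) − (-1, 4, -5) = (3, 3, 6), w · n = 39.
Distance = |w · n| / |n| = |39| / √169 ≈ 3.00.

3.00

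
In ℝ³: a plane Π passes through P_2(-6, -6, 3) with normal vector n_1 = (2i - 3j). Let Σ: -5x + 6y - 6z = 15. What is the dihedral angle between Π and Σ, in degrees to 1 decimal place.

Π: n_1·r = n_1·P_2 gives 2x - 3y = 6.
cos θ = |n₁·n₂| / (|n₁||n₂|) = |-28| / (√13 · √97).
θ = arccos(0.78850) ≈ 38.0°.

38.0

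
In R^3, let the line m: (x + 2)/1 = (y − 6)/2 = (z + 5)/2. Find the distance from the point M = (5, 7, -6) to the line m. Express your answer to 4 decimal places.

6.7495

m has direction (1, 2, 2) through (-2, 6, -5).
Taking (-2, 6, -5) on m with direction v = (1, 2, 2): w = M − (-2, 6, -5) = (7, 1, -1), and w × v = (4, -15, 13).
Distance = |w × v| / |v| = √410 / √9 ≈ 6.7495.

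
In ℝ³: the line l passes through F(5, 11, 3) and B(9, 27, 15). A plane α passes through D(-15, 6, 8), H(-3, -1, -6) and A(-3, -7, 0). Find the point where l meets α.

(1, -5, -9)

A direction vector for l is B − F = (4, 16, 12).
DH = (12, -7, -14), DA = (12, -13, -8); a normal to α is DH × DA = (-126, -72, -72).
Using D: α has equation -126x - 72y - 72z = 882.
Substitute r = (5, 11, 3) + t(4, 16, 12) into the plane: -1638 + (-2520)t = 882, so t = -1.
Intersection: (5, 11, 3) + (-1)·(4, 16, 12) = (1, -5, -9).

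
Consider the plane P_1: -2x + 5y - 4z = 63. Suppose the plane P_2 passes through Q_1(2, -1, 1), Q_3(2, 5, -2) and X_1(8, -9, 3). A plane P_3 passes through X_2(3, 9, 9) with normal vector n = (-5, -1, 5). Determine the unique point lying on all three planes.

(-7, 9, -1)

Q_1Q_3 = (0, 6, -3), Q_1X_1 = (6, -8, 2); a normal to P_2 is Q_1Q_3 × Q_1X_1 = (-12, -18, -36).
Using Q_1: P_2 has equation -12x - 18y - 36z = -42.
P_3: n·r = n·X_2 gives -5x - y + 5z = 21.
Solving the 3×3 linear system -2x + 5y - 4z = 63, -12x - 18y - 36z = -42, -5x - y + 5z = 21 (e.g. by elimination or Cramer's rule, determinant = 1764) gives (-7, 9, -1).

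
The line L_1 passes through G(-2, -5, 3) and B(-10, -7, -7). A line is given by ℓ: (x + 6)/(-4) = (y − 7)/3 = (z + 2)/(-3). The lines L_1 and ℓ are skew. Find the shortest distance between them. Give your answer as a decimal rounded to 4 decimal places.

A direction vector for L_1 is B − G = (-8, -2, -10).
ℓ has direction (-4, 3, -3) through (-6, 7, -2).
Common perpendicular direction n = (-8, -2, -10) × (-4, 3, -3) = (36, 16, -32).
With w = (-6, 7, -2) − (-2, -5, 3) = (-4, 12, -5), w · n = 208.
Distance = |w · n| / |n| = |208| / √2576 ≈ 4.0982.

4.0982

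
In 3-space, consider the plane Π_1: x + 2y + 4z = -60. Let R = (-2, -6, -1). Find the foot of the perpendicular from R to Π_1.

(-4, -10, -9)

Foot = R − λn with λ = (n·R − d)/|n|² = (-18 − (-60))/21 = 2.
Foot = (-2, -6, -1) − 2·(1, 2, 4) = (-4, -10, -9).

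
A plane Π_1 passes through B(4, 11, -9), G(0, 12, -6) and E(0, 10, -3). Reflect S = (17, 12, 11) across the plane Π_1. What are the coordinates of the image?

(-1, -12, -5)

BG = (-4, 1, 3), BE = (-4, -1, 6); a normal to Π_1 is BG × BE = (9, 12, 8).
Using B: Π_1 has equation 9x + 12y + 8z = 96.
λ = (n·S − d)/|n|² = (385 − 96)/289 = 1.
Reflection = S − 2λn = (17, 12, 11) − 2·(9, 12, 8) = (-1, -12, -5).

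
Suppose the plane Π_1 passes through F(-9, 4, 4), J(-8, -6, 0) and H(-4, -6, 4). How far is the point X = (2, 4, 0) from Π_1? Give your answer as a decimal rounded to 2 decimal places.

FJ = (1, -10, -4), FH = (5, -10, 0); a normal to Π_1 is FJ × FH = (-40, -20, 40).
Using F: Π_1 has equation -40x - 20y + 40z = 440.
n·X − d = (-40)·(2) + (-20)·(4) + (40)·(0) − 440 = -600; |n| = √3600.
Distance = |-600| / √3600 = 600/√3600 ≈ 10.00.

10.00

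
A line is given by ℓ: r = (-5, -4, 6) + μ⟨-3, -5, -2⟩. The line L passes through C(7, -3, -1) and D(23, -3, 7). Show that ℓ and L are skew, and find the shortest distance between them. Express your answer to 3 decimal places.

A direction vector for L is D − C = (16, 0, 8).
Common perpendicular direction n = (-3, -5, -2) × (16, 0, 8) = (-40, -8, 80).
With w = (7, -3, -1) − (-5, -4, 6) = (12, 1, -7), w · n = -1048.
Since n ≠ 0 the lines are not parallel, and w · n = -1048 ≠ 0 so they do not intersect; hence they are skew.
Distance = |w · n| / |n| = |-1048| / √8064 ≈ 11.670.

11.670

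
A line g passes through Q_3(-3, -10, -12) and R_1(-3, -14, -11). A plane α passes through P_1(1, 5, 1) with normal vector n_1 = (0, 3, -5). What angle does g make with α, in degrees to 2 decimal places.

A direction vector for g is R_1 − Q_3 = (0, -4, 1).
α: n_1·r = n_1·P_1 gives 3y - 5z = 10.
sin θ = |n·v| / (|n||v|) = |-17| / (√34 · √17) = 0.70711.
θ ≈ 45.00°.

45.00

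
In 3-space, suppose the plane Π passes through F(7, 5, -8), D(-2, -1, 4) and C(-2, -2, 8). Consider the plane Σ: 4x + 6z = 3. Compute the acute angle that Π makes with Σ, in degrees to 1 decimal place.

88.8

FD = (-9, -6, 12), FC = (-9, -7, 16); a normal to Π is FD × FC = (-12, 36, 9).
Using F: Π has equation -12x + 36y + 9z = 24.
cos θ = |n₁·n₂| / (|n₁||n₂|) = |6| / (√1521 · √52).
θ = arccos(0.02133) ≈ 88.8°.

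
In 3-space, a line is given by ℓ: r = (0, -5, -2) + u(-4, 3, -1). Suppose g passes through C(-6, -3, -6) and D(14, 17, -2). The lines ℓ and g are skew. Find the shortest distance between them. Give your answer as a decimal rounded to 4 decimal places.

A direction vector for g is D − C = (20, 20, 4).
Common perpendicular direction n = (-4, 3, -1) × (20, 20, 4) = (32, -4, -140).
With w = (-6, -3, -6) − (0, -5, -2) = (-6, 2, -4), w · n = 360.
Distance = |w · n| / |n| = |360| / √20640 ≈ 2.5058.

2.5058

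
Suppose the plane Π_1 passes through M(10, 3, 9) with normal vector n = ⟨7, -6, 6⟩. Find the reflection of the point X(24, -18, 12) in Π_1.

Π_1: n·r = n·M gives 7x - 6y + 6z = 106.
λ = (n·X − d)/|n|² = (348 − 106)/121 = 2.
Reflection = X − 2λn = (24, -18, 12) − 4·(7, -6, 6) = (-4, 6, -12).

(-4, 6, -12)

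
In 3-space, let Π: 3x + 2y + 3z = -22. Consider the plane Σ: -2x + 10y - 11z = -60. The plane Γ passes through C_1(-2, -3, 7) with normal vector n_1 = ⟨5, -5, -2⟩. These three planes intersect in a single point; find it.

(-6, -5, 2)

Γ: n_1·r = n_1·C_1 gives 5x - 5y - 2z = -9.
Solving the 3×3 linear system 3x + 2y + 3z = -22, -2x + 10y - 11z = -60, 5x - 5y - 2z = -9 (e.g. by elimination or Cramer's rule, determinant = -463) gives (-6, -5, 2).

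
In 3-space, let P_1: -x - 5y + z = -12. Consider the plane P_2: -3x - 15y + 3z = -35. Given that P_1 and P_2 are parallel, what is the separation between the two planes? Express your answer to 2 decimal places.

0.06

Rescale P_2 by 1/3: -x - 5y + z = -35/3. Then distance = |-12 − (-35/3)| / √27 ≈ 0.06.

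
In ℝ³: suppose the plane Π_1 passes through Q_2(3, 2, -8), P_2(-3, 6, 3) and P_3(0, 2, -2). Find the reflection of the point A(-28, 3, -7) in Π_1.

(20, 9, 17)

Q_2P_2 = (-6, 4, 11), Q_2P_3 = (-3, 0, 6); a normal to Π_1 is Q_2P_2 × Q_2P_3 = (24, 3, 12).
Using Q_2: Π_1 has equation 24x + 3y + 12z = -18.
λ = (n·A − d)/|n|² = (-747 − (-18))/729 = -1.
Reflection = A − 2λn = (-28, 3, -7) − (-2)·(24, 3, 12) = (20, 9, 17).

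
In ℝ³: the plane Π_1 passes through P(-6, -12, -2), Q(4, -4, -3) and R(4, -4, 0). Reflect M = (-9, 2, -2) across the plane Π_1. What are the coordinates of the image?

(7, -18, -2)

PQ = (10, 8, -1), PR = (10, 8, 2); a normal to Π_1 is PQ × PR = (24, -30, 0).
Using P: Π_1 has equation 24x - 30y = 216.
λ = (n·M − d)/|n|² = (-276 − 216)/1476 = -1/3.
Reflection = M − 2λn = (-9, 2, -2) − (-2/3)·(24, -30, 0) = (7, -18, -2).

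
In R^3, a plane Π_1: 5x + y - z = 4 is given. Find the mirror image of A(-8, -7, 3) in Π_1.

(12, -3, -1)

λ = (n·A − d)/|n|² = (-50 − 4)/27 = -2.
Reflection = A − 2λn = (-8, -7, 3) − (-4)·(5, 1, -1) = (12, -3, -1).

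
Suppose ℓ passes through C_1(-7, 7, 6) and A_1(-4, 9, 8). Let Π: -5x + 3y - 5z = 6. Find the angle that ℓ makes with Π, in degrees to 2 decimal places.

36.87

A direction vector for ℓ is A_1 − C_1 = (3, 2, 2).
sin θ = |n·v| / (|n||v|) = |-19| / (√59 · √17) = 0.59993.
θ ≈ 36.87°.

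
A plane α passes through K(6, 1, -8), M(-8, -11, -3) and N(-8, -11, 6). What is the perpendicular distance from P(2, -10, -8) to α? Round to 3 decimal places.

KM = (-14, -12, 5), KN = (-14, -12, 14); a normal to α is KM × KN = (-108, 126, 0).
Using K: α has equation -108x + 126y = -522.
n·P − d = (-108)·(2) + (126)·(-10) + (0)·(-8) − (-522) = -954; |n| = √27540.
Distance = |-954| / √27540 = 954/√27540 ≈ 5.749.

5.749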